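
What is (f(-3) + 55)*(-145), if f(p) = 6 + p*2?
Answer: -7975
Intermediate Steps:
f(p) = 6 + 2*p
(f(-3) + 55)*(-145) = ((6 + 2*(-3)) + 55)*(-145) = ((6 - 6) + 55)*(-145) = (0 + 55)*(-145) = 55*(-145) = -7975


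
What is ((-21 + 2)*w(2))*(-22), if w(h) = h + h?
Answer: 1672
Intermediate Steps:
w(h) = 2*h
((-21 + 2)*w(2))*(-22) = ((-21 + 2)*(2*2))*(-22) = -19*4*(-22) = -76*(-22) = 1672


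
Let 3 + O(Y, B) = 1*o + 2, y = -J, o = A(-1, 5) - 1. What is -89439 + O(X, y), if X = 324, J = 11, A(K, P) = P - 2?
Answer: -89438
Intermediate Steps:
A(K, P) = -2 + P
o = 2 (o = (-2 + 5) - 1 = 3 - 1 = 2)
y = -11 (y = -1*11 = -11)
O(Y, B) = 1 (O(Y, B) = -3 + (1*2 + 2) = -3 + (2 + 2) = -3 + 4 = 1)
-89439 + O(X, y) = -89439 + 1 = -89438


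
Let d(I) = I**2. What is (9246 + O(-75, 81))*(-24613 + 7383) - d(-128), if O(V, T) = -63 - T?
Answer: -156843844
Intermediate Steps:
(9246 + O(-75, 81))*(-24613 + 7383) - d(-128) = (9246 + (-63 - 1*81))*(-24613 + 7383) - 1*(-128)**2 = (9246 + (-63 - 81))*(-17230) - 1*16384 = (9246 - 144)*(-17230) - 16384 = 9102*(-17230) - 16384 = -156827460 - 16384 = -156843844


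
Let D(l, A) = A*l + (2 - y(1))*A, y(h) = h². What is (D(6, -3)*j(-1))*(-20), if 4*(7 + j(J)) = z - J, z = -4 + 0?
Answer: -3255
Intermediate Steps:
z = -4
D(l, A) = A + A*l (D(l, A) = A*l + (2 - 1*1²)*A = A*l + (2 - 1*1)*A = A*l + (2 - 1)*A = A*l + 1*A = A*l + A = A + A*l)
j(J) = -8 - J/4 (j(J) = -7 + (-4 - J)/4 = -7 + (-1 - J/4) = -8 - J/4)
(D(6, -3)*j(-1))*(-20) = ((-3*(1 + 6))*(-8 - ¼*(-1)))*(-20) = ((-3*7)*(-8 + ¼))*(-20) = -21*(-31/4)*(-20) = (651/4)*(-20) = -3255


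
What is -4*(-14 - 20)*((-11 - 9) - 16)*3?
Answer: -14688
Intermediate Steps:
-4*(-14 - 20)*((-11 - 9) - 16)*3 = -(-136)*(-20 - 16)*3 = -(-136)*(-36)*3 = -4*1224*3 = -4896*3 = -14688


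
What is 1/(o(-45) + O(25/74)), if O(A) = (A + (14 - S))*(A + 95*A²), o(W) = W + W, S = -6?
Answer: 405224/55673465 ≈ 0.0072786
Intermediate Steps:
o(W) = 2*W
O(A) = (20 + A)*(A + 95*A²) (O(A) = (A + (14 - 1*(-6)))*(A + 95*A²) = (A + (14 + 6))*(A + 95*A²) = (A + 20)*(A + 95*A²) = (20 + A)*(A + 95*A²))
1/(o(-45) + O(25/74)) = 1/(2*(-45) + (25/74)*(20 + 95*(25/74)² + 1901*(25/74))) = 1/(-90 + (25*(1/74))*(20 + 95*(25*(1/74))² + 1901*(25*(1/74)))) = 1/(-90 + 25*(20 + 95*(25/74)² + 1901*(25/74))/74) = 1/(-90 + 25*(20 + 95*(625/5476) + 47525/74)/74) = 1/(-90 + 25*(20 + 59375/5476 + 47525/74)/74) = 1/(-90 + (25/74)*(3685745/5476)) = 1/(-90 + 92143625/405224) = 1/(55673465/405224) = 405224/55673465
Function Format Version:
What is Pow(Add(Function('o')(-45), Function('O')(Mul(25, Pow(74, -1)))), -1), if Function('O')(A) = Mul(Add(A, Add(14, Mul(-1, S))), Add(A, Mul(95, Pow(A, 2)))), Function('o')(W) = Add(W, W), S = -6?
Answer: Rational(405224, 55673465) ≈ 0.0072786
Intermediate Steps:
Function('o')(W) = Mul(2, W)
Function('O')(A) = Mul(Add(20, A), Add(A, Mul(95, Pow(A, 2)))) (Function('O')(A) = Mul(Add(A, Add(14, Mul(-1, -6))), Add(A, Mul(95, Pow(A, 2)))) = Mul(Add(A, Add(14, 6)), Add(A, Mul(95, Pow(A, 2)))) = Mul(Add(A, 20), Add(A, Mul(95, Pow(A, 2)))) = Mul(Add(20, A), Add(A, Mul(95, Pow(A, 2)))))
Pow(Add(Function('o')(-45), Function('O')(Mul(25, Pow(74, -1)))), -1) = Pow(Add(Mul(2, -45), Mul(Mul(25, Pow(74, -1)), Add(20, Mul(95, Pow(Mul(25, Pow(74, -1)), 2)), Mul(1901, Mul(25, Pow(74, -1)))))), -1) = Pow(Add(-90, Mul(Mul(25, Rational(1, 74)), Add(20, Mul(95, Pow(Mul(25, Rational(1, 74)), 2)), Mul(1901, Mul(25, Rational(1, 74)))))), -1) = Pow(Add(-90, Mul(Rational(25, 74), Add(20, Mul(95, Pow(Rational(25, 74), 2)), Mul(1901, Rational(25, 74))))), -1) = Pow(Add(-90, Mul(Rational(25, 74), Add(20, Mul(95, Rational(625, 5476)), Rational(47525, 74)))), -1) = Pow(Add(-90, Mul(Rational(25, 74), Add(20, Rational(59375, 5476), Rational(47525, 74)))), -1) = Pow(Add(-90, Mul(Rational(25, 74), Rational(3685745, 5476))), -1) = Pow(Add(-90, Rational(92143625, 405224)), -1) = Pow(Rational(55673465, 405224), -1) = Rational(405224, 55673465)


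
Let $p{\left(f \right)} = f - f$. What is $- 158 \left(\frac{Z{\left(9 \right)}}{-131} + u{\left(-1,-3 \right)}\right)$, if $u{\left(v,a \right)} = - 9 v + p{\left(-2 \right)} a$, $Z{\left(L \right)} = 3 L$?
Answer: $- \frac{182016}{131} \approx -1389.4$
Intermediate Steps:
$p{\left(f \right)} = 0$
$u{\left(v,a \right)} = - 9 v$ ($u{\left(v,a \right)} = - 9 v + 0 a = - 9 v + 0 = - 9 v$)
$- 158 \left(\frac{Z{\left(9 \right)}}{-131} + u{\left(-1,-3 \right)}\right) = - 158 \left(\frac{3 \cdot 9}{-131} - -9\right) = - 158 \left(27 \left(- \frac{1}{131}\right) + 9\right) = - 158 \left(- \frac{27}{131} + 9\right) = \left(-158\right) \frac{1152}{131} = - \frac{182016}{131}$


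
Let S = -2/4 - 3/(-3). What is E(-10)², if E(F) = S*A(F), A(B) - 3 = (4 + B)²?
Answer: 1521/4 ≈ 380.25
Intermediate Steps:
A(B) = 3 + (4 + B)²
S = ½ (S = -2*¼ - 3*(-⅓) = -½ + 1 = ½ ≈ 0.50000)
E(F) = 3/2 + (4 + F)²/2 (E(F) = (3 + (4 + F)²)/2 = 3/2 + (4 + F)²/2)
E(-10)² = (3/2 + (4 - 10)²/2)² = (3/2 + (½)*(-6)²)² = (3/2 + (½)*36)² = (3/2 + 18)² = (39/2)² = 1521/4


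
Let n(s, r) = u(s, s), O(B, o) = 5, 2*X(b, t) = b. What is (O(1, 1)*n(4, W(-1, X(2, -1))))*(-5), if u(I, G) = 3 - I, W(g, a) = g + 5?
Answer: 25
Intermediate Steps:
X(b, t) = b/2
W(g, a) = 5 + g
n(s, r) = 3 - s
(O(1, 1)*n(4, W(-1, X(2, -1))))*(-5) = (5*(3 - 1*4))*(-5) = (5*(3 - 4))*(-5) = (5*(-1))*(-5) = -5*(-5) = 25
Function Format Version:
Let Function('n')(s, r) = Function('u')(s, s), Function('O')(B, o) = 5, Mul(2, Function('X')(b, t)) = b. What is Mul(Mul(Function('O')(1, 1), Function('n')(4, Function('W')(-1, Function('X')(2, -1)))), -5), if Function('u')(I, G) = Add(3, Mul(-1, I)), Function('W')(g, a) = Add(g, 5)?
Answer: 25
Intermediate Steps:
Function('X')(b, t) = Mul(Rational(1, 2), b)
Function('W')(g, a) = Add(5, g)
Function('n')(s, r) = Add(3, Mul(-1, s))
Mul(Mul(Function('O')(1, 1), Function('n')(4, Function('W')(-1, Function('X')(2, -1)))), -5) = Mul(Mul(5, Add(3, Mul(-1, 4))), -5) = Mul(Mul(5, Add(3, -4)), -5) = Mul(Mul(5, -1), -5) = Mul(-5, -5) = 25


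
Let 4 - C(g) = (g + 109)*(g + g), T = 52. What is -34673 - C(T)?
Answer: -17933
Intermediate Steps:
C(g) = 4 - 2*g*(109 + g) (C(g) = 4 - (g + 109)*(g + g) = 4 - (109 + g)*2*g = 4 - 2*g*(109 + g))
-34673 - C(T) = -34673 - (4 - 218*52 - 2*52²) = -34673 - (4 - 11336 - 2*2704) = -34673 - (4 - 11336 - 5408) = -34673 - 1*(-16740) = -34673 + 16740 = -17933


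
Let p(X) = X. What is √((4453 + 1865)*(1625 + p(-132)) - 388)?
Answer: √9432386 ≈ 3071.2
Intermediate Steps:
√((4453 + 1865)*(1625 + p(-132)) - 388) = √((4453 + 1865)*(1625 - 132) - 388) = √(6318*1493 - 388) = √(9432774 - 388) = √9432386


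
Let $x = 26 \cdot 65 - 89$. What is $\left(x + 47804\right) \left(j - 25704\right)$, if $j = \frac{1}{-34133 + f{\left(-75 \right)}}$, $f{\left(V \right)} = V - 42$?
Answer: $- \frac{8698856931881}{6850} \approx -1.2699 \cdot 10^{9}$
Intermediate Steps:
$f{\left(V \right)} = -42 + V$ ($f{\left(V \right)} = V - 42 = -42 + V$)
$x = 1601$ ($x = 1690 - 89 = 1601$)
$j = - \frac{1}{34250}$ ($j = \frac{1}{-34133 - 117} = \frac{1}{-34250} = - \frac{1}{34250} \approx -2.9197 \cdot 10^{-5}$)
$\left(x + 47804\right) \left(j - 25704\right) = \left(1601 + 47804\right) \left(- \frac{1}{34250} - 25704\right) = 49405 \left(- \frac{880362001}{34250}\right) = - \frac{8698856931881}{6850}$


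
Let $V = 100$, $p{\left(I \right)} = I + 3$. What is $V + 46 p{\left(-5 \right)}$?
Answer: $8$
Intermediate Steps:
$p{\left(I \right)} = 3 + I$
$V + 46 p{\left(-5 \right)} = 100 + 46 \left(3 - 5\right) = 100 + 46 \left(-2\right) = 100 - 92 = 8$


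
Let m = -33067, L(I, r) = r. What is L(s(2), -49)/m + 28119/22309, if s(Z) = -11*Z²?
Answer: 132986302/105384529 ≈ 1.2619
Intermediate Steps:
L(s(2), -49)/m + 28119/22309 = -49/(-33067) + 28119/22309 = -49*(-1/33067) + 28119*(1/22309) = 49/33067 + 4017/3187 = 132986302/105384529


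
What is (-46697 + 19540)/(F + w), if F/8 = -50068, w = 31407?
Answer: 27157/369137 ≈ 0.073569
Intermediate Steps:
F = -400544 (F = 8*(-50068) = -400544)
(-46697 + 19540)/(F + w) = (-46697 + 19540)/(-400544 + 31407) = -27157/(-369137) = -27157*(-1/369137) = 27157/369137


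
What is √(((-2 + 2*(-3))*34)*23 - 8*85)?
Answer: 34*I*√6 ≈ 83.283*I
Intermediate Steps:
√(((-2 + 2*(-3))*34)*23 - 8*85) = √(((-2 - 6)*34)*23 - 680) = √(-8*34*23 - 680) = √(-272*23 - 680) = √(-6256 - 680) = √(-6936) = 34*I*√6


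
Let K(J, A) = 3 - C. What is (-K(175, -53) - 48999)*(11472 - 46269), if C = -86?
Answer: 1708115136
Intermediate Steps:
K(J, A) = 89 (K(J, A) = 3 - 1*(-86) = 3 + 86 = 89)
(-K(175, -53) - 48999)*(11472 - 46269) = (-1*89 - 48999)*(11472 - 46269) = (-89 - 48999)*(-34797) = -49088*(-34797) = 1708115136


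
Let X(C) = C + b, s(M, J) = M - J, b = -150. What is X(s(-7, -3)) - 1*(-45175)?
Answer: 45021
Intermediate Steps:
X(C) = -150 + C (X(C) = C - 150 = -150 + C)
X(s(-7, -3)) - 1*(-45175) = (-150 + (-7 - 1*(-3))) - 1*(-45175) = (-150 + (-7 + 3)) + 45175 = (-150 - 4) + 45175 = -154 + 45175 = 45021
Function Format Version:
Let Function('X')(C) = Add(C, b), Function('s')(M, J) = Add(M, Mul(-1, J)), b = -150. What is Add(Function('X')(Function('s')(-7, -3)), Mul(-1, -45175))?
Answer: 45021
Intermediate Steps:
Function('X')(C) = Add(-150, C) (Function('X')(C) = Add(C, -150) = Add(-150, C))
Add(Function('X')(Function('s')(-7, -3)), Mul(-1, -45175)) = Add(Add(-150, Add(-7, Mul(-1, -3))), Mul(-1, -45175)) = Add(Add(-150, Add(-7, 3)), 45175) = Add(Add(-150, -4), 45175) = Add(-154, 45175) = 45021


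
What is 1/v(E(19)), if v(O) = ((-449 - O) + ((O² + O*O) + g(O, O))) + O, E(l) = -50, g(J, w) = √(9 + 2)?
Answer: 4551/20711590 - √11/20711590 ≈ 0.00021957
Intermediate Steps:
g(J, w) = √11
v(O) = -449 + √11 + 2*O² (v(O) = ((-449 - O) + ((O² + O*O) + √11)) + O = ((-449 - O) + ((O² + O²) + √11)) + O = ((-449 - O) + (2*O² + √11)) + O = ((-449 - O) + (√11 + 2*O²)) + O = (-449 + √11 - O + 2*O²) + O = -449 + √11 + 2*O²)
1/v(E(19)) = 1/(-449 + √11 + 2*(-50)²) = 1/(-449 + √11 + 2*2500) = 1/(-449 + √11 + 5000) = 1/(4551 + √11)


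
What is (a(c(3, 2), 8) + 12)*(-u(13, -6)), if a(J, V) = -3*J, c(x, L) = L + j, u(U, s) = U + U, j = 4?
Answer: 156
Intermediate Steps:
u(U, s) = 2*U
c(x, L) = 4 + L (c(x, L) = L + 4 = 4 + L)
(a(c(3, 2), 8) + 12)*(-u(13, -6)) = (-3*(4 + 2) + 12)*(-2*13) = (-3*6 + 12)*(-1*26) = (-18 + 12)*(-26) = -6*(-26) = 156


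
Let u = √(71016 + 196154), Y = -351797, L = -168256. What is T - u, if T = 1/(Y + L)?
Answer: -1/520053 - √267170 ≈ -516.88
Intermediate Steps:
T = -1/520053 (T = 1/(-351797 - 168256) = 1/(-520053) = -1/520053 ≈ -1.9229e-6)
u = √267170 ≈ 516.88
T - u = -1/520053 - √267170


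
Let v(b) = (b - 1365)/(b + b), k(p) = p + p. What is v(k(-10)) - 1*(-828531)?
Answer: 6628525/8 ≈ 8.2857e+5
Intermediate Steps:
k(p) = 2*p
v(b) = (-1365 + b)/(2*b) (v(b) = (-1365 + b)/((2*b)) = (-1365 + b)*(1/(2*b)) = (-1365 + b)/(2*b))
v(k(-10)) - 1*(-828531) = (-1365 + 2*(-10))/(2*((2*(-10)))) - 1*(-828531) = (½)*(-1365 - 20)/(-20) + 828531 = (½)*(-1/20)*(-1385) + 828531 = 277/8 + 828531 = 6628525/8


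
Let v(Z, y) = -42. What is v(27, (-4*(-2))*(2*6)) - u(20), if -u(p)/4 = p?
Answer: 38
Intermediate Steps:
u(p) = -4*p
v(27, (-4*(-2))*(2*6)) - u(20) = -42 - (-4)*20 = -42 - 1*(-80) = -42 + 80 = 38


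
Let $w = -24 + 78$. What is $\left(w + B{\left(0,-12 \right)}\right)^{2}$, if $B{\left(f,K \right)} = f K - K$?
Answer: $4356$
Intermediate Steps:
$B{\left(f,K \right)} = - K + K f$ ($B{\left(f,K \right)} = K f - K = - K + K f$)
$w = 54$
$\left(w + B{\left(0,-12 \right)}\right)^{2} = \left(54 - 12 \left(-1 + 0\right)\right)^{2} = \left(54 - -12\right)^{2} = \left(54 + 12\right)^{2} = 66^{2} = 4356$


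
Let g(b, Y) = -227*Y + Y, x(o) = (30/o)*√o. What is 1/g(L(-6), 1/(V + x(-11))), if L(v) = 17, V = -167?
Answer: 167/226 + 15*I*√11/1243 ≈ 0.73894 + 0.040024*I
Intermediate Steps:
x(o) = 30/√o
g(b, Y) = -226*Y
1/g(L(-6), 1/(V + x(-11))) = 1/(-226/(-167 + 30/√(-11))) = 1/(-226/(-167 + 30*(-I*√11/11))) = 1/(-226/(-167 - 30*I*√11/11)) = 167/226 + 15*I*√11/1243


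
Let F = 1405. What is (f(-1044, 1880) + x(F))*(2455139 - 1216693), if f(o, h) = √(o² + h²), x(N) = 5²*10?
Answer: 309611500 + 4953784*√289021 ≈ 2.9728e+9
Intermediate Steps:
x(N) = 250 (x(N) = 25*10 = 250)
f(o, h) = √(h² + o²)
(f(-1044, 1880) + x(F))*(2455139 - 1216693) = (√(1880² + (-1044)²) + 250)*(2455139 - 1216693) = (√(3534400 + 1089936) + 250)*1238446 = (√4624336 + 250)*1238446 = (4*√289021 + 250)*1238446 = (250 + 4*√289021)*1238446 = 309611500 + 4953784*√289021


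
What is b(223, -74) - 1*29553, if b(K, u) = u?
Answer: -29627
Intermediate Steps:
b(223, -74) - 1*29553 = -74 - 1*29553 = -74 - 29553 = -29627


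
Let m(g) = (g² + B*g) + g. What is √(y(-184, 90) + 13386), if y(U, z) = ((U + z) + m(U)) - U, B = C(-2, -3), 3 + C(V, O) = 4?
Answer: 2*√11741 ≈ 216.71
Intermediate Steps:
C(V, O) = 1 (C(V, O) = -3 + 4 = 1)
B = 1
m(g) = g² + 2*g (m(g) = (g² + 1*g) + g = (g² + g) + g = (g + g²) + g = g² + 2*g)
y(U, z) = z + U*(2 + U) (y(U, z) = ((U + z) + U*(2 + U)) - U = (U + z + U*(2 + U)) - U = z + U*(2 + U))
√(y(-184, 90) + 13386) = √((90 - 184*(2 - 184)) + 13386) = √((90 - 184*(-182)) + 13386) = √((90 + 33488) + 13386) = √(33578 + 13386) = √46964 = 2*√11741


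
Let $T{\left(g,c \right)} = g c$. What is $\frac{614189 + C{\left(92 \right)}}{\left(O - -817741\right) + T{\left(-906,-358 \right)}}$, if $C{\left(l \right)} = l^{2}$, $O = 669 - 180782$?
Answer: $\frac{622653}{961976} \approx 0.64726$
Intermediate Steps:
$O = -180113$ ($O = 669 - 180782 = -180113$)
$T{\left(g,c \right)} = c g$
$\frac{614189 + C{\left(92 \right)}}{\left(O - -817741\right) + T{\left(-906,-358 \right)}} = \frac{614189 + 92^{2}}{\left(-180113 - -817741\right) - -324348} = \frac{614189 + 8464}{\left(-180113 + 817741\right) + 324348} = \frac{622653}{637628 + 324348} = \frac{622653}{961976}$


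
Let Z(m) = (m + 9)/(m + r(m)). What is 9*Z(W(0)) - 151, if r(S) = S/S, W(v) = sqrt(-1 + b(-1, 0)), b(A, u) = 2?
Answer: -106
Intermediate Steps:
W(v) = 1 (W(v) = sqrt(-1 + 2) = sqrt(1) = 1)
r(S) = 1
Z(m) = (9 + m)/(1 + m) (Z(m) = (m + 9)/(m + 1) = (9 + m)/(1 + m))
9*Z(W(0)) - 151 = 9*((9 + 1)/(1 + 1)) - 151 = 9*(10/2) - 151 = 9*((1/2)*10) - 151 = 9*5 - 151 = 45 - 151 = -106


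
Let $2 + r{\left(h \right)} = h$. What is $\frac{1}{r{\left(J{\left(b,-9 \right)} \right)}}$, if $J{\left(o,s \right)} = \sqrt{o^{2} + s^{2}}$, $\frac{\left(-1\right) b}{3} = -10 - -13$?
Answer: $\frac{1}{79} + \frac{9 \sqrt{2}}{158} \approx 0.093215$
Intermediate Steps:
$b = -9$ ($b = - 3 \left(-10 - -13\right) = - 3 \left(-10 + 13\right) = \left(-3\right) 3 = -9$)
$r{\left(h \right)} = -2 + h$
$\frac{1}{r{\left(J{\left(b,-9 \right)} \right)}} = \frac{1}{-2 + \sqrt{\left(-9\right)^{2} + \left(-9\right)^{2}}} = \frac{1}{-2 + \sqrt{81 + 81}} = \frac{1}{-2 + \sqrt{162}} = \frac{1}{-2 + 9 \sqrt{2}}$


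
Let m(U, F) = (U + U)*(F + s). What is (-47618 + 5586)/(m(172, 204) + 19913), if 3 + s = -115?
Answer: -42032/49497 ≈ -0.84918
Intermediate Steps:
s = -118 (s = -3 - 115 = -118)
m(U, F) = 2*U*(-118 + F) (m(U, F) = (U + U)*(F - 118) = (2*U)*(-118 + F) = 2*U*(-118 + F))
(-47618 + 5586)/(m(172, 204) + 19913) = (-47618 + 5586)/(2*172*(-118 + 204) + 19913) = -42032/(2*172*86 + 19913) = -42032/(29584 + 19913) = -42032/49497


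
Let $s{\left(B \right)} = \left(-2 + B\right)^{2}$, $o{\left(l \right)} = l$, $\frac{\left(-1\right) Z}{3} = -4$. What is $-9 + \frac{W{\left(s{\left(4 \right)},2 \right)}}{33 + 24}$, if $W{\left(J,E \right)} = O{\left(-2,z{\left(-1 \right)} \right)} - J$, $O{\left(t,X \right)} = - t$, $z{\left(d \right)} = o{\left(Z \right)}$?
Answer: $- \frac{515}{57} \approx -9.0351$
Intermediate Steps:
$Z = 12$ ($Z = \left(-3\right) \left(-4\right) = 12$)
$z{\left(d \right)} = 12$
$W{\left(J,E \right)} = 2 - J$ ($W{\left(J,E \right)} = \left(-1\right) \left(-2\right) - J = 2 - J$)
$-9 + \frac{W{\left(s{\left(4 \right)},2 \right)}}{33 + 24} = -9 + \frac{2 - \left(-2 + 4\right)^{2}}{33 + 24} = -9 + \frac{2 - 2^{2}}{57} = -9 + \frac{2 - 4}{57} = -9 + \frac{1}{57} \left(-2\right) = -9 - \frac{2}{57} = - \frac{515}{57}$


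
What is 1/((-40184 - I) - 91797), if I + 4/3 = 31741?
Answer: -3/491162 ≈ -6.1080e-6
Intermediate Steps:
I = 95219/3 (I = -4/3 + 31741 = 95219/3 ≈ 31740.)
1/((-40184 - I) - 91797) = 1/((-40184 - 1*95219/3) - 91797) = 1/((-40184 - 95219/3) - 91797) = 1/(-215771/3 - 91797) = 1/(-491162/3) = -3/491162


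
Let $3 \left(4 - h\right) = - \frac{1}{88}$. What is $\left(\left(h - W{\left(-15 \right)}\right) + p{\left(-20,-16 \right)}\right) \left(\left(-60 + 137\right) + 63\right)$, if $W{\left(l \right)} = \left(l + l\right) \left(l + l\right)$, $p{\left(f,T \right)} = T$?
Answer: $- \frac{8426845}{66} \approx -1.2768 \cdot 10^{5}$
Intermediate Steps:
$h = \frac{1057}{264}$ ($h = 4 - \frac{\left(-1\right) \frac{1}{88}}{3} = 4 - - \frac{1}{264} = 4 + \frac{1}{264} = \frac{1057}{264} \approx 4.0038$)
$W{\left(l \right)} = 4 l^{2}$ ($W{\left(l \right)} = 2 l 2 l = 4 l^{2}$)
$\left(\left(h - W{\left(-15 \right)}\right) + p{\left(-20,-16 \right)}\right) \left(\left(-60 + 137\right) + 63\right) = \left(\left(\frac{1057}{264} - 4 \left(-15\right)^{2}\right) - 16\right) \left(\left(-60 + 137\right) + 63\right) = \left(\left(\frac{1057}{264} - 4 \cdot 225\right) - 16\right) \left(77 + 63\right) = \left(\left(\frac{1057}{264} - 900\right) - 16\right) 140 = \left(- \frac{236543}{264} - 16\right) 140 = \left(- \frac{240767}{264}\right) 140 = - \frac{8426845}{66}$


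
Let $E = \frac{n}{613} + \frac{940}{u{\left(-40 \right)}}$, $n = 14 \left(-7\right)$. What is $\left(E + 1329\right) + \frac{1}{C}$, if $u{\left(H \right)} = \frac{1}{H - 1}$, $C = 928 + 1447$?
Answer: $- \frac{54174796762}{1455875} \approx -37211.0$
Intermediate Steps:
$C = 2375$
$n = -98$
$u{\left(H \right)} = \frac{1}{-1 + H}$
$E = - \frac{23625118}{613}$ ($E = - \frac{98}{613} + \frac{940}{\frac{1}{-1 - 40}} = \left(-98\right) \frac{1}{613} + \frac{940}{\frac{1}{-41}} = - \frac{98}{613} + \frac{940}{- \frac{1}{41}} = - \frac{98}{613} + 940 \left(-41\right) = - \frac{98}{613} - 38540 = - \frac{23625118}{613} \approx -38540.0$)
$\left(E + 1329\right) + \frac{1}{C} = \left(- \frac{23625118}{613} + 1329\right) + \frac{1}{2375} = - \frac{22810441}{613} + \frac{1}{2375} = - \frac{54174796762}{1455875}$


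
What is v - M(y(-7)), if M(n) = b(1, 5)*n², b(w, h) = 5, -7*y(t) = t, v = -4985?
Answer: -4990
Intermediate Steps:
y(t) = -t/7
M(n) = 5*n²
v - M(y(-7)) = -4985 - 5*(-⅐*(-7))² = -4985 - 5*1² = -4985 - 5 = -4990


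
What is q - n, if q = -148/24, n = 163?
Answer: -1015/6 ≈ -169.17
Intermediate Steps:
q = -37/6 (q = -148*1/24 = -37/6 ≈ -6.1667)
q - n = -37/6 - 1*163 = -37/6 - 163 = -1015/6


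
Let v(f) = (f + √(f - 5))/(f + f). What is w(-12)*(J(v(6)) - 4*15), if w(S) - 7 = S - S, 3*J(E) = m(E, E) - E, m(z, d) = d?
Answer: -420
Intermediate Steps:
v(f) = (f + √(-5 + f))/(2*f) (v(f) = (f + √(-5 + f))/((2*f)) = (f + √(-5 + f))*(1/(2*f)) = (f + √(-5 + f))/(2*f))
J(E) = 0 (J(E) = (E - E)/3 = (⅓)*0 = 0)
w(S) = 7 (w(S) = 7 + (S - S) = 7 + 0 = 7)
w(-12)*(J(v(6)) - 4*15) = 7*(0 - 4*15) = 7*(0 - 60) = 7*(-60) = -420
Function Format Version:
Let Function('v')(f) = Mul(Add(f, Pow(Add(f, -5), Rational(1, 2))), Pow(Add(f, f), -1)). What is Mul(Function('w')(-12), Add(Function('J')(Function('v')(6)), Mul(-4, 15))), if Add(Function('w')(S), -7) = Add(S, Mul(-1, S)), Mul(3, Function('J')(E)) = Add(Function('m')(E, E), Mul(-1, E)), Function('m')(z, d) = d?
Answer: -420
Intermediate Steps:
Function('v')(f) = Mul(Rational(1, 2), Pow(f, -1), Add(f, Pow(Add(-5, f), Rational(1, 2)))) (Function('v')(f) = Mul(Add(f, Pow(Add(-5, f), Rational(1, 2))), Pow(Mul(2, f), -1)) = Mul(Add(f, Pow(Add(-5, f), Rational(1, 2))), Mul(Rational(1, 2), Pow(f, -1))) = Mul(Rational(1, 2), Pow(f, -1), Add(f, Pow(Add(-5, f), Rational(1, 2)))))
Function('J')(E) = 0 (Function('J')(E) = Mul(Rational(1, 3), Add(E, Mul(-1, E))) = Mul(Rational(1, 3), 0) = 0)
Function('w')(S) = 7 (Function('w')(S) = Add(7, Add(S, Mul(-1, S))) = Add(7, 0) = 7)
Mul(Function('w')(-12), Add(Function('J')(Function('v')(6)), Mul(-4, 15))) = Mul(7, Add(0, Mul(-4, 15))) = Mul(7, Add(0, -60)) = Mul(7, -60) = -420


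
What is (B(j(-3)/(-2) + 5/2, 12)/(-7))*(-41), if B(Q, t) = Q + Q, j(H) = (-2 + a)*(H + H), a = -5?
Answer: -1517/7 ≈ -216.71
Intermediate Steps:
j(H) = -14*H (j(H) = (-2 - 5)*(H + H) = -14*H)
B(Q, t) = 2*Q
(B(j(-3)/(-2) + 5/2, 12)/(-7))*(-41) = ((2*(-14*(-3)/(-2) + 5/2))/(-7))*(-41) = -2*(42*(-½) + 5*(½))/7*(-41) = -2*(-21 + 5/2)/7*(-41) = -2*(-37)/(7*2)*(-41) = -⅐*(-37)*(-41) = (37/7)*(-41) = -1517/7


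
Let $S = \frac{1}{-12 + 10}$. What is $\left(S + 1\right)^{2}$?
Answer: $\frac{1}{4} \approx 0.25$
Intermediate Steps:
$S = - \frac{1}{2}$ ($S = \frac{1}{-2} = - \frac{1}{2} \approx -0.5$)
$\left(S + 1\right)^{2} = \left(- \frac{1}{2} + 1\right)^{2} = \left(\frac{1}{2}\right)^{2} = \frac{1}{4}$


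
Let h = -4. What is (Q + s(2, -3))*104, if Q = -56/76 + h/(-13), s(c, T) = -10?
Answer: -20608/19 ≈ -1084.6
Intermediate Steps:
Q = -106/247 (Q = -56/76 - 4/(-13) = -56*1/76 - 4*(-1/13) = -14/19 + 4/13 = -106/247 ≈ -0.42915)
(Q + s(2, -3))*104 = (-106/247 - 10)*104 = -2576/247*104 = -20608/19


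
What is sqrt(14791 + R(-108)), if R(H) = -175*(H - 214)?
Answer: sqrt(71141) ≈ 266.72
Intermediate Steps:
R(H) = 37450 - 175*H (R(H) = -175*(-214 + H) = 37450 - 175*H)
sqrt(14791 + R(-108)) = sqrt(14791 + (37450 - 175*(-108))) = sqrt(14791 + (37450 + 18900)) = sqrt(14791 + 56350) = sqrt(71141)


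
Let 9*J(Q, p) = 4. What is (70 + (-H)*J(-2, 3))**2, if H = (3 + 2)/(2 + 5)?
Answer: 19272100/3969 ≈ 4855.7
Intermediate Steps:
J(Q, p) = 4/9 (J(Q, p) = (1/9)*4 = 4/9)
H = 5/7 ≈ 0.71429
(70 + (-H)*J(-2, 3))**2 = (70 - 1*5/7*(4/9))**2 = (70 - 5/7*4/9)**2 = (70 - 20/63)**2 = (4390/63)**2 = 19272100/3969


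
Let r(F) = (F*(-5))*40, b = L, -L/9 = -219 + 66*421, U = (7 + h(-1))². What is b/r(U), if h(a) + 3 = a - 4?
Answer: 248103/200 ≈ 1240.5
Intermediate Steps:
h(a) = -7 + a (h(a) = -3 + (a - 4) = -3 + (-4 + a) = -7 + a)
U = 1 (U = (7 + (-7 - 1))² = (7 - 8)² = (-1)² = 1)
L = -248103 (L = -9*(-219 + 66*421) = -9*(-219 + 27786) = -9*27567 = -248103)
b = -248103
r(F) = -200*F (r(F) = -5*F*40 = -200*F)
b/r(U) = -248103/((-200*1)) = -248103/(-200) = -248103*(-1/200) = 248103/200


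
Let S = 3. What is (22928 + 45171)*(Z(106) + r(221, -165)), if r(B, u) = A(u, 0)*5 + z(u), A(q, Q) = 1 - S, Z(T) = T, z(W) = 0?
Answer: 6537504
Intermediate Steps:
A(q, Q) = -2 (A(q, Q) = 1 - 1*3 = 1 - 3 = -2)
r(B, u) = -10 (r(B, u) = -2*5 + 0 = -10 + 0 = -10)
(22928 + 45171)*(Z(106) + r(221, -165)) = (22928 + 45171)*(106 - 10) = 68099*96 = 6537504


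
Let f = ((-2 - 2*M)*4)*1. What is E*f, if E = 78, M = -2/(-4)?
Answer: -936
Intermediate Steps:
M = 1/2 (M = -2*(-1/4) = 1/2 ≈ 0.50000)
f = -12 (f = ((-2 - 2*1/2)*4)*1 = ((-2 - 1)*4)*1 = -3*4*1 = -12*1 = -12)
E*f = 78*(-12) = -936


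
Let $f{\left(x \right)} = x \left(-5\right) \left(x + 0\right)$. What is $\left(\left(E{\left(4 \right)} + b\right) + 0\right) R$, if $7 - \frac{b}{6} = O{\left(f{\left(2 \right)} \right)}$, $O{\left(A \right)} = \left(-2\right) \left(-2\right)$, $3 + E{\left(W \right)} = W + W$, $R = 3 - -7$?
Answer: $230$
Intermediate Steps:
$f{\left(x \right)} = - 5 x^{2}$ ($f{\left(x \right)} = - 5 x x = - 5 x^{2}$)
$R = 10$ ($R = 3 + 7 = 10$)
$E{\left(W \right)} = -3 + 2 W$ ($E{\left(W \right)} = -3 + \left(W + W\right) = -3 + 2 W$)
$O{\left(A \right)} = 4$
$b = 18$ ($b = 42 - 24 = 18$)
$\left(\left(E{\left(4 \right)} + b\right) + 0\right) R = \left(\left(\left(-3 + 2 \cdot 4\right) + 18\right) + 0\right) 10 = \left(\left(\left(-3 + 8\right) + 18\right) + 0\right) 10 = \left(\left(5 + 18\right) + 0\right) 10 = \left(23 + 0\right) 10 = 23 \cdot 10 = 230$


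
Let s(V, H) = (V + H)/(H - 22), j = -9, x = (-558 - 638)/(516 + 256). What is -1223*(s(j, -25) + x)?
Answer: 9161493/9071 ≈ 1010.0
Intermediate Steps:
x = -299/193 (x = -1196/772 = -1196*1/772 = -299/193 ≈ -1.5492)
s(V, H) = (H + V)/(-22 + H)
-1223*(s(j, -25) + x) = -1223*((-25 - 9)/(-22 - 25) - 299/193) = -1223*(-34/(-47) - 299/193) = -1223*(-1/47*(-34) - 299/193) = -1223*(34/47 - 299/193) = -1223*(-7491/9071) = 9161493/9071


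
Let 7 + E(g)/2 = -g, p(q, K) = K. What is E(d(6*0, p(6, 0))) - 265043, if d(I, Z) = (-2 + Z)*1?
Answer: -265053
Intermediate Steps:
d(I, Z) = -2 + Z
E(g) = -14 - 2*g (E(g) = -14 + 2*(-g) = -14 - 2*g)
E(d(6*0, p(6, 0))) - 265043 = (-14 - 2*(-2 + 0)) - 265043 = (-14 - 2*(-2)) - 265043 = (-14 + 4) - 265043 = -10 - 265043 = -265053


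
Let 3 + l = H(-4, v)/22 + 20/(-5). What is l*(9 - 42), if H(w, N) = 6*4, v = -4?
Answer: 195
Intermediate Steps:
H(w, N) = 24
l = -65/11 (l = -3 + (24/22 + 20/(-5)) = -3 + (24*(1/22) + 20*(-1/5)) = -3 + (12/11 - 4) = -3 - 32/11 = -65/11 ≈ -5.9091)
l*(9 - 42) = -65*(9 - 42)/11 = -65/11*(-33) = 195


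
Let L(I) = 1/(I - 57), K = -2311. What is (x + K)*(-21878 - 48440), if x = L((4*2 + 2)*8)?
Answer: 3737542336/23 ≈ 1.6250e+8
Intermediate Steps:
L(I) = 1/(-57 + I)
x = 1/23 (x = 1/(-57 + (4*2 + 2)*8) = 1/(-57 + (8 + 2)*8) = 1/(-57 + 10*8) = 1/(-57 + 80) = 1/23 ≈ 0.043478)
(x + K)*(-21878 - 48440) = (1/23 - 2311)*(-21878 - 48440) = -53152/23*(-70318) = 3737542336/23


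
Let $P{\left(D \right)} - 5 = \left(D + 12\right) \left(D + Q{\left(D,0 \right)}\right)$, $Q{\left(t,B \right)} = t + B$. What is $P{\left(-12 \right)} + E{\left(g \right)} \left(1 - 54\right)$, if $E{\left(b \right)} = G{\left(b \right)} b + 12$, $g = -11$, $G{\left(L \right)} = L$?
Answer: $-7044$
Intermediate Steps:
$Q{\left(t,B \right)} = B + t$
$E{\left(b \right)} = 12 + b^{2}$ ($E{\left(b \right)} = b b + 12 = b^{2} + 12 = 12 + b^{2}$)
$P{\left(D \right)} = 5 + 2 D \left(12 + D\right)$ ($P{\left(D \right)} = 5 + \left(D + 12\right) \left(D + \left(0 + D\right)\right) = 5 + \left(12 + D\right) \left(D + D\right) = 5 + \left(12 + D\right) 2 D = 5 + 2 D \left(12 + D\right)$)
$P{\left(-12 \right)} + E{\left(g \right)} \left(1 - 54\right) = \left(5 + 2 \left(-12\right)^{2} + 24 \left(-12\right)\right) + \left(12 + \left(-11\right)^{2}\right) \left(1 - 54\right) = \left(5 + 2 \cdot 144 - 288\right) + \left(12 + 121\right) \left(-53\right) = \left(5 + 288 - 288\right) + 133 \left(-53\right) = 5 - 7049 = -7044$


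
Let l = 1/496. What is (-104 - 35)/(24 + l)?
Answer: -68944/11905 ≈ -5.7912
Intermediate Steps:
l = 1/496 ≈ 0.0020161
(-104 - 35)/(24 + l) = (-104 - 35)/(24 + 1/496) = -139/(11905/496) = (496/11905)*(-139) = -68944/11905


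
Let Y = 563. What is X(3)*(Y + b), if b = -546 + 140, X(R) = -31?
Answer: -4867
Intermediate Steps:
b = -406
X(3)*(Y + b) = -31*(563 - 406) = -31*157 = -4867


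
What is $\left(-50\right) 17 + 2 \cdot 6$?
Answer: $-838$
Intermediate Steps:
$\left(-50\right) 17 + 2 \cdot 6 = -850 + 12 = -838$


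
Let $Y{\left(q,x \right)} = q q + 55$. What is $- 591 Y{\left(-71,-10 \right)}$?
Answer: $-3011736$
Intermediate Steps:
$Y{\left(q,x \right)} = 55 + q^{2}$ ($Y{\left(q,x \right)} = q^{2} + 55 = 55 + q^{2}$)
$- 591 Y{\left(-71,-10 \right)} = - 591 \left(55 + \left(-71\right)^{2}\right) = - 591 \left(55 + 5041\right) = \left(-591\right) 5096 = -3011736$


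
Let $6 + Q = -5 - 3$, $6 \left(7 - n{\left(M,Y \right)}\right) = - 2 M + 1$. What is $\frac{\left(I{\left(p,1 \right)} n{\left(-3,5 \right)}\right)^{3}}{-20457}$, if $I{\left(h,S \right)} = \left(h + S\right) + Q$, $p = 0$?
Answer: $\frac{94196375}{4418712} \approx 21.318$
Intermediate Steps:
$n{\left(M,Y \right)} = \frac{41}{6} + \frac{M}{3}$ ($n{\left(M,Y \right)} = 7 - \frac{- 2 M + 1}{6} = 7 - \frac{1 - 2 M}{6} = 7 + \left(- \frac{1}{6} + \frac{M}{3}\right) = \frac{41}{6} + \frac{M}{3}$)
$Q = -14$ ($Q = -6 - 8 = -14$)
$I{\left(h,S \right)} = -14 + S + h$ ($I{\left(h,S \right)} = \left(h + S\right) - 14 = \left(S + h\right) - 14 = -14 + S + h$)
$\frac{\left(I{\left(p,1 \right)} n{\left(-3,5 \right)}\right)^{3}}{-20457} = \frac{\left(\left(-14 + 1 + 0\right) \left(\frac{41}{6} + \frac{1}{3} \left(-3\right)\right)\right)^{3}}{-20457} = \left(- 13 \left(\frac{41}{6} - 1\right)\right)^{3} \left(- \frac{1}{20457}\right) = \left(\left(-13\right) \frac{35}{6}\right)^{3} \left(- \frac{1}{20457}\right) = \left(- \frac{455}{6}\right)^{3} \left(- \frac{1}{20457}\right) = \left(- \frac{94196375}{216}\right) \left(- \frac{1}{20457}\right) = \frac{94196375}{4418712}$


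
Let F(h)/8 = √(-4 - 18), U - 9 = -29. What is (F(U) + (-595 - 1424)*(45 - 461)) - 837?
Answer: 839067 + 8*I*√22 ≈ 8.3907e+5 + 37.523*I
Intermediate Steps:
U = -20 (U = 9 - 29 = -20)
F(h) = 8*I*√22 (F(h) = 8*√(-4 - 18) = 8*√(-22) = 8*(I*√22) = 8*I*√22)
(F(U) + (-595 - 1424)*(45 - 461)) - 837 = (8*I*√22 + (-595 - 1424)*(45 - 461)) - 837 = (8*I*√22 - 2019*(-416)) - 837 = (8*I*√22 + 839904) - 837 = (839904 + 8*I*√22) - 837 = 839067 + 8*I*√22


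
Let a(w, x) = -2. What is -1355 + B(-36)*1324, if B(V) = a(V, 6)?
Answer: -4003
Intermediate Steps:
B(V) = -2
-1355 + B(-36)*1324 = -1355 - 2*1324 = -1355 - 2648 = -4003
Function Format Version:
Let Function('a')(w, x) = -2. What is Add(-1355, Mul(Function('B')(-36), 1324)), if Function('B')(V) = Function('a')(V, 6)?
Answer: -4003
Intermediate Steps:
Function('B')(V) = -2
Add(-1355, Mul(Function('B')(-36), 1324)) = Add(-1355, Mul(-2, 1324)) = Add(-1355, -2648) = -4003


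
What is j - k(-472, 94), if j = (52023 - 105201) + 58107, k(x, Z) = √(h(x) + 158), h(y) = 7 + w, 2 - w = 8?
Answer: 4929 - √159 ≈ 4916.4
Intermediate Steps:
w = -6 (w = 2 - 1*8 = 2 - 8 = -6)
h(y) = 1 (h(y) = 7 - 6 = 1)
k(x, Z) = √159 (k(x, Z) = √(1 + 158) = √159)
j = 4929 (j = -53178 + 58107 = 4929)
j - k(-472, 94) = 4929 - √159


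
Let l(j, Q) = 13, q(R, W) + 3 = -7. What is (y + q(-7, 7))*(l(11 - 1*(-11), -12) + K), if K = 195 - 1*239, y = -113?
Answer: 3813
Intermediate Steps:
q(R, W) = -10 (q(R, W) = -3 - 7 = -10)
K = -44 (K = 195 - 239 = -44)
(y + q(-7, 7))*(l(11 - 1*(-11), -12) + K) = (-113 - 10)*(13 - 44) = -123*(-31) = 3813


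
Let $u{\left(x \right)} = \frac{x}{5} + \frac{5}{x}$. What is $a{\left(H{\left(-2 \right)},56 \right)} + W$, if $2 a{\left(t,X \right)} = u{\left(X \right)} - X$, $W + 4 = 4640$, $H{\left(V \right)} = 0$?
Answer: $\frac{2583641}{560} \approx 4613.6$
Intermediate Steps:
$u{\left(x \right)} = \frac{5}{x} + \frac{x}{5}$ ($u{\left(x \right)} = x \frac{1}{5} + \frac{5}{x} = \frac{x}{5} + \frac{5}{x} = \frac{5}{x} + \frac{x}{5}$)
$W = 4636$ ($W = -4 + 4640 = 4636$)
$a{\left(t,X \right)} = - \frac{2 X}{5} + \frac{5}{2 X}$ ($a{\left(t,X \right)} = \frac{\left(\frac{5}{X} + \frac{X}{5}\right) - X}{2} = \frac{\frac{5}{X} - \frac{4 X}{5}}{2} = - \frac{2 X}{5} + \frac{5}{2 X}$)
$a{\left(H{\left(-2 \right)},56 \right)} + W = \frac{25 - 4 \cdot 56^{2}}{10 \cdot 56} + 4636 = \frac{1}{10} \cdot \frac{1}{56} \left(25 - 12544\right) + 4636 = \frac{1}{10} \cdot \frac{1}{56} \left(-12519\right) + 4636 = - \frac{12519}{560} + 4636 = \frac{2583641}{560}$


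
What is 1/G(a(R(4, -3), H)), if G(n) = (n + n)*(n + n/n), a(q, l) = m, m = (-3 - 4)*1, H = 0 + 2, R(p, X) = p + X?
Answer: 1/84 ≈ 0.011905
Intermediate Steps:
R(p, X) = X + p
H = 2
m = -7 (m = -7*1 = -7)
a(q, l) = -7
G(n) = 2*n*(1 + n) (G(n) = (2*n)*(n + 1) = (2*n)*(1 + n) = 2*n*(1 + n))
1/G(a(R(4, -3), H)) = 1/(2*(-7)*(1 - 7)) = 1/(2*(-7)*(-6)) = 1/84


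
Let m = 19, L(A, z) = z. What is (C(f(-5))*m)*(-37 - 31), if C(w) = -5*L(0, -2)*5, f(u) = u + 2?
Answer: -64600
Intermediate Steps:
f(u) = 2 + u
C(w) = 50 (C(w) = -5*(-2)*5 = 10*5 = 50)
(C(f(-5))*m)*(-37 - 31) = (50*19)*(-37 - 31) = 950*(-68) = -64600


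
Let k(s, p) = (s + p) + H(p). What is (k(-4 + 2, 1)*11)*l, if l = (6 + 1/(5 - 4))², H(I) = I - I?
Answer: -539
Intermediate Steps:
H(I) = 0
k(s, p) = p + s (k(s, p) = (s + p) + 0 = (p + s) + 0 = p + s)
l = 49 (l = (6 + 1/1)² = (6 + 1)² = 7² = 49)
(k(-4 + 2, 1)*11)*l = ((1 + (-4 + 2))*11)*49 = ((1 - 2)*11)*49 = -1*11*49 = -11*49 = -539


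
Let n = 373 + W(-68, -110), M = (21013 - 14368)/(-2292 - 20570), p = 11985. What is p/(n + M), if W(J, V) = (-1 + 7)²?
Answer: 274001070/9343913 ≈ 29.324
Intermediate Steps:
W(J, V) = 36 (W(J, V) = 6² = 36)
M = -6645/22862 (M = 6645/(-22862) = 6645*(-1/22862) = -6645/22862 ≈ -0.29066)
n = 409 (n = 373 + 36 = 409)
p/(n + M) = 11985/(409 - 6645/22862) = 11985/(9343913/22862) = 11985*(22862/9343913) = 274001070/9343913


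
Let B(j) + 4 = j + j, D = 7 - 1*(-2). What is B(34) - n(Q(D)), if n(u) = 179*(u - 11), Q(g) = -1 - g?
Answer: 3823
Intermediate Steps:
D = 9 (D = 7 + 2 = 9)
B(j) = -4 + 2*j (B(j) = -4 + (j + j) = -4 + 2*j)
n(u) = -1969 + 179*u (n(u) = 179*(-11 + u) = -1969 + 179*u)
B(34) - n(Q(D)) = (-4 + 2*34) - (-1969 + 179*(-1 - 1*9)) = (-4 + 68) - (-1969 + 179*(-1 - 9)) = 64 - (-1969 + 179*(-10)) = 64 - (-1969 - 1790) = 64 - 1*(-3759) = 64 + 3759 = 3823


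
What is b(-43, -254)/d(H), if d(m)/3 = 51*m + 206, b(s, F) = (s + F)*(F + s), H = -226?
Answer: -29403/11320 ≈ -2.5974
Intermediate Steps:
b(s, F) = (F + s)² (b(s, F) = (F + s)*(F + s) = (F + s)²)
d(m) = 618 + 153*m (d(m) = 3*(51*m + 206) = 3*(206 + 51*m) = 618 + 153*m)
b(-43, -254)/d(H) = (-254 - 43)²/(618 + 153*(-226)) = (-297)²/(618 - 34578) = 88209/(-33960) = 88209*(-1/33960) = -29403/11320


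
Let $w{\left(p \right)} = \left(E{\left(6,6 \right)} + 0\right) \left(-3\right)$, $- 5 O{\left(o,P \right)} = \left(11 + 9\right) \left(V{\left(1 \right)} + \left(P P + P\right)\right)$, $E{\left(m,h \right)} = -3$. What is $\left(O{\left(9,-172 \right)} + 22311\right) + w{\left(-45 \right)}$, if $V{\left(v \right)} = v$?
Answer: $-95332$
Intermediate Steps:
$O{\left(o,P \right)} = -4 - 4 P - 4 P^{2}$ ($O{\left(o,P \right)} = - \frac{\left(11 + 9\right) \left(1 + \left(P P + P\right)\right)}{5} = - \frac{20 \left(1 + \left(P^{2} + P\right)\right)}{5} = - \frac{20 \left(1 + \left(P + P^{2}\right)\right)}{5} = - \frac{20 \left(1 + P + P^{2}\right)}{5} = - \frac{20 + 20 P + 20 P^{2}}{5} = -4 - 4 P - 4 P^{2}$)
$w{\left(p \right)} = 9$ ($w{\left(p \right)} = \left(-3 + 0\right) \left(-3\right) = \left(-3\right) \left(-3\right) = 9$)
$\left(O{\left(9,-172 \right)} + 22311\right) + w{\left(-45 \right)} = \left(\left(-4 - -688 - 4 \left(-172\right)^{2}\right) + 22311\right) + 9 = \left(\left(-4 + 688 - 118336\right) + 22311\right) + 9 = \left(-117652 + 22311\right) + 9 = -95341 + 9 = -95332$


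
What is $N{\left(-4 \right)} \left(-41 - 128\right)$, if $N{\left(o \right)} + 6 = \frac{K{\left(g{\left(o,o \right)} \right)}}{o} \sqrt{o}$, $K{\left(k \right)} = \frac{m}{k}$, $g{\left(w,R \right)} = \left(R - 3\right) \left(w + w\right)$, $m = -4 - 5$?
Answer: $1014 - \frac{1521 i}{112} \approx 1014.0 - 13.58 i$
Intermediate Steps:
$m = -9$
$g{\left(w,R \right)} = 2 w \left(-3 + R\right)$ ($g{\left(w,R \right)} = \left(-3 + R\right) 2 w = 2 w \left(-3 + R\right)$)
$K{\left(k \right)} = - \frac{9}{k}$
$N{\left(o \right)} = -6 - \frac{9}{2 o^{\frac{3}{2}} \left(-3 + o\right)}$ ($N{\left(o \right)} = -6 + \frac{\left(-9\right) \frac{1}{2 o \left(-3 + o\right)}}{o} \sqrt{o} = -6 + \frac{\left(- \frac{9}{2}\right) \frac{1}{o} \frac{1}{-3 + o}}{o} \sqrt{o} = -6 + - \frac{9}{2 o^{2} \left(-3 + o\right)} \sqrt{o} = -6 - \frac{9}{2 o^{\frac{3}{2}} \left(-3 + o\right)}$)
$N{\left(-4 \right)} \left(-41 - 128\right) = \frac{3 \left(-3 + 4 \left(-4\right)^{\frac{3}{2}} \left(3 - -4\right)\right)}{2 \left(- 8 i\right) \left(-3 - 4\right)} \left(-41 - 128\right) = \frac{3 \frac{i}{8} \left(-3 + 4 \left(- 8 i\right) \left(3 + 4\right)\right)}{2 \left(-7\right)} \left(-169\right) = \frac{3}{2} \frac{i}{8} \left(- \frac{1}{7}\right) \left(-3 + 4 \left(- 8 i\right) 7\right) \left(-169\right) = \frac{3}{2} \frac{i}{8} \left(- \frac{1}{7}\right) \left(-3 - 224 i\right) \left(-169\right) = - \frac{3 i \left(-3 - 224 i\right)}{112} \left(-169\right) = \frac{507 i \left(-3 - 224 i\right)}{112}$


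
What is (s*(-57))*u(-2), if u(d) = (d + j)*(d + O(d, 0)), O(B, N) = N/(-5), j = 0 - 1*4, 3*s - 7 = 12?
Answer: -4332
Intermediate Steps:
s = 19/3 (s = 7/3 + (1/3)*12 = 7/3 + 4 = 19/3 ≈ 6.3333)
j = -4 (j = 0 - 4 = -4)
O(B, N) = -N/5 (O(B, N) = N*(-1/5) = -N/5)
u(d) = d*(-4 + d) (u(d) = (d - 4)*(d - 1/5*0) = (-4 + d)*(d + 0) = (-4 + d)*d = d*(-4 + d))
(s*(-57))*u(-2) = ((19/3)*(-57))*(-2*(-4 - 2)) = -(-722)*(-6) = -361*12 = -4332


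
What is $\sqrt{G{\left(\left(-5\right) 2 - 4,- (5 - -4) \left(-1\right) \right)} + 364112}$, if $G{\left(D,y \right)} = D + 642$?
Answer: $2 \sqrt{91185} \approx 603.94$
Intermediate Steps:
$G{\left(D,y \right)} = 642 + D$
$\sqrt{G{\left(\left(-5\right) 2 - 4,- (5 - -4) \left(-1\right) \right)} + 364112} = \sqrt{\left(642 - 14\right) + 364112} = \sqrt{628 + 364112} = \sqrt{364740} = 2 \sqrt{91185}$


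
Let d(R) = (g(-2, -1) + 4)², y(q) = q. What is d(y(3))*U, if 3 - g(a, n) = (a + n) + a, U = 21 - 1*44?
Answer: -3312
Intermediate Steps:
U = -23 (U = 21 - 44 = -23)
g(a, n) = 3 - n - 2*a (g(a, n) = 3 - ((a + n) + a) = 3 - (n + 2*a) = 3 + (-n - 2*a) = 3 - n - 2*a)
d(R) = 144 (d(R) = ((3 - 1*(-1) - 2*(-2)) + 4)² = ((3 + 1 + 4) + 4)² = (8 + 4)² = 12² = 144)
d(y(3))*U = 144*(-23) = -3312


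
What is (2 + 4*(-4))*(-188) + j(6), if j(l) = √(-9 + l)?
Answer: 2632 + I*√3 ≈ 2632.0 + 1.732*I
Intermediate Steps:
(2 + 4*(-4))*(-188) + j(6) = (2 + 4*(-4))*(-188) + √(-9 + 6) = (2 - 16)*(-188) + √(-3) = -14*(-188) + I*√3 = 2632 + I*√3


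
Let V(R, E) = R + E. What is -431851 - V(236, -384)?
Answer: -431703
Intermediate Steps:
V(R, E) = E + R
-431851 - V(236, -384) = -431851 - (-384 + 236) = -431851 - 1*(-148) = -431851 + 148 = -431703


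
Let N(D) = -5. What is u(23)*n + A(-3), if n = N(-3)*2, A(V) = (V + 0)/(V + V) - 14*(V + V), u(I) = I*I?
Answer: -10411/2 ≈ -5205.5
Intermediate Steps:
u(I) = I²
A(V) = ½ - 28*V (A(V) = V/((2*V)) - 14*2*V = V*(1/(2*V)) - 28*V = ½ - 28*V)
n = -10 (n = -5*2 = -10)
u(23)*n + A(-3) = 23²*(-10) + (½ - 28*(-3)) = 529*(-10) + (½ + 84) = -5290 + 169/2 = -10411/2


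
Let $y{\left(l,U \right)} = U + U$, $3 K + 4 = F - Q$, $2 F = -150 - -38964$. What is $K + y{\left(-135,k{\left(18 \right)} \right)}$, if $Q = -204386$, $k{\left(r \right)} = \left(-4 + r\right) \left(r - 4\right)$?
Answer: $\frac{224965}{3} \approx 74988.0$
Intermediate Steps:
$k{\left(r \right)} = \left(-4 + r\right)^{2}$ ($k{\left(r \right)} = \left(-4 + r\right) \left(-4 + r\right) = \left(-4 + r\right)^{2}$)
$F = 19407$ ($F = \frac{-150 - -38964}{2} = \frac{-150 + 38964}{2} = \frac{1}{2} \cdot 38814 = 19407$)
$K = \frac{223789}{3}$ ($K = - \frac{4}{3} + \frac{19407 - -204386}{3} = - \frac{4}{3} + \frac{19407 + 204386}{3} = - \frac{4}{3} + \frac{1}{3} \cdot 223793 = - \frac{4}{3} + \frac{223793}{3} = \frac{223789}{3} \approx 74596.0$)
$y{\left(l,U \right)} = 2 U$
$K + y{\left(-135,k{\left(18 \right)} \right)} = \frac{223789}{3} + 2 \left(-4 + 18\right)^{2} = \frac{223789}{3} + 2 \cdot 14^{2} = \frac{223789}{3} + 2 \cdot 196 = \frac{223789}{3} + 392 = \frac{224965}{3}$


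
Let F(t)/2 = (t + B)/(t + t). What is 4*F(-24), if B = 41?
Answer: -17/6 ≈ -2.8333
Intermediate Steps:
F(t) = (41 + t)/t (F(t) = 2*((t + 41)/(t + t)) = 2*((41 + t)/((2*t))) = 2*((41 + t)*(1/(2*t))) = 2*((41 + t)/(2*t)) = (41 + t)/t)
4*F(-24) = 4*((41 - 24)/(-24)) = 4*(-1/24*17) = 4*(-17/24) = -17/6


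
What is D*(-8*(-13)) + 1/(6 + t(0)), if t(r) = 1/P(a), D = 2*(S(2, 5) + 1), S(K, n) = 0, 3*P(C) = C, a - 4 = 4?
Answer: 10616/51 ≈ 208.16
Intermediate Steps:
a = 8 (a = 4 + 4 = 8)
P(C) = C/3
D = 2 (D = 2*(0 + 1) = 2*1 = 2)
t(r) = 3/8 (t(r) = 1/((1/3)*8) = 1/(8/3) = 3/8)
D*(-8*(-13)) + 1/(6 + t(0)) = 2*(-8*(-13)) + 1/(6 + 3/8) = 2*104 + 1/(51/8) = 208 + 8/51 = 10616/51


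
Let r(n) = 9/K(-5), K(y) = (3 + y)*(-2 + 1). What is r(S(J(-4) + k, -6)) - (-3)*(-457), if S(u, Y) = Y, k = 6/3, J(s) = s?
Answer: -2733/2 ≈ -1366.5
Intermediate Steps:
k = 2 (k = 6*(1/3) = 2)
K(y) = -3 - y (K(y) = (3 + y)*(-1) = -3 - y)
r(n) = 9/2 (r(n) = 9/(-3 - 1*(-5)) = 9/(-3 + 5) = 9/2)
r(S(J(-4) + k, -6)) - (-3)*(-457) = 9/2 - (-3)*(-457) = 9/2 - 1*1371 = 9/2 - 1371 = -2733/2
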